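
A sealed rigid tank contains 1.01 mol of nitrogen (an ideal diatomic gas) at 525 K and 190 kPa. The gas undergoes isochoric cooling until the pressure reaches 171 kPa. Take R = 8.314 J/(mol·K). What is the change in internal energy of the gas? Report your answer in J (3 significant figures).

ΔU ≈ -1100 J

Constant volume ⇒ W = 0, so Q = ΔU = nCᵥΔT with Cᵥ = 5R/2 = 20.79 J/(mol·K).
At constant V, T₂/T₁ = P₂/P₁ ⇒ ΔT = T₁(P₂/P₁ − 1) = 525·(171/190 − 1) = -52.5 K.
ΔU = (1.01)(20.79)(-52.5) = -1102 J.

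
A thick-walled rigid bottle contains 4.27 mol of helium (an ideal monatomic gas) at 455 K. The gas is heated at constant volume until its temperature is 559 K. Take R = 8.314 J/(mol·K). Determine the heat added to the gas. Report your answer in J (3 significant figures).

Constant volume ⇒ W = 0, so Q = ΔU = nCᵥΔT with Cᵥ = 3R/2 = 12.47 J/(mol·K).
ΔU = (4.27)(12.47)(559 − 455) = 5538 J.

Q ≈ 5540 J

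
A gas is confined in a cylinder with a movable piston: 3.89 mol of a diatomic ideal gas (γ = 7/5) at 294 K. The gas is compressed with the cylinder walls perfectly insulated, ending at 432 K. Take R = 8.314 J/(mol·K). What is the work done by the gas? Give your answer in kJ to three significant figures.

Adiabatic ⇒ Q = 0, so W_by = −ΔU = nCᵥ(T₁ − T₂).
Cᵥ = 5R/2 = 20.79 J/(mol·K).
W = (3.89)(20.79)(294 − 432) = -11158 J.

W ≈ -11.2 kJ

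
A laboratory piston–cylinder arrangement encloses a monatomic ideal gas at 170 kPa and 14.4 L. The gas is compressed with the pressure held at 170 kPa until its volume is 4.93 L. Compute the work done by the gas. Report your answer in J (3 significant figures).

W ≈ -1610 J

Isobaric: W = P ΔV.
W = (170 kPa)(4.93 − 14.4 L) = (170)(-9.47) = -1610 J.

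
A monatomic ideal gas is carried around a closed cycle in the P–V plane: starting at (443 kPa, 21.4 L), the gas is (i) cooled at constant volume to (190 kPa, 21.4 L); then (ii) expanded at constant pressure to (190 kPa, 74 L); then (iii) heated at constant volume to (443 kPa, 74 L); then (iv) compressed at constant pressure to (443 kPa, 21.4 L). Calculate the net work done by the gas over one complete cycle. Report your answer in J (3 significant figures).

Constant-volume legs do no work.
W(ii) = (190)(74 − 21.4) = 9994 J; W(iv) = (443)(21.4 − 74) = -23302 J.
W_net = 9994 − 23302 = -13308 J (the counter-clockwise enclosed area).

W_net ≈ -13300 J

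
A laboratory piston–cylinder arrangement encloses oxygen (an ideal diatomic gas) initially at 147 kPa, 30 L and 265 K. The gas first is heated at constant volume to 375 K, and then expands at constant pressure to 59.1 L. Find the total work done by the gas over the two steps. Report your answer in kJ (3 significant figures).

Step 1 (isochoric): W = 0 (constant volume).
After step 1: P = 208 kPa (V unchanged).
Step 2 (isobaric): W = PΔV = (208 kPa)(59.1 − 30 L) = 6053 J.
W_total = 0 + 6053 = 6053 J.

W_total ≈ 6.05 kJ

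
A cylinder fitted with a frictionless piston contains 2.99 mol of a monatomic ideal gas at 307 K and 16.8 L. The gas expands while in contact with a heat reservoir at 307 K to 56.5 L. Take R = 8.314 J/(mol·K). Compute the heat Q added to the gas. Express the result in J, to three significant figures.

Q ≈ 9260 J

Isothermal ⇒ ΔU = 0, so Q = W = nRT ln(V₂/V₁).
Q = (2.99)(8.314)(307) ln(56.5/16.8) = 7632 × 1.213 = 9256 J.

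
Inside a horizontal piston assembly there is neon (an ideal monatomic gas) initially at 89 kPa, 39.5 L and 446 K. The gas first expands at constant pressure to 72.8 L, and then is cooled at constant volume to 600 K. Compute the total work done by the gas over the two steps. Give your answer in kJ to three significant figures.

Step 1 (isobaric): W = PΔV = (89 kPa)(72.8 − 39.5 L) = 2964 J.
Step 2 (isochoric): W = 0 (constant volume).
W_total = 2964 + 0 = 2964 J.

W_total ≈ 2.96 kJ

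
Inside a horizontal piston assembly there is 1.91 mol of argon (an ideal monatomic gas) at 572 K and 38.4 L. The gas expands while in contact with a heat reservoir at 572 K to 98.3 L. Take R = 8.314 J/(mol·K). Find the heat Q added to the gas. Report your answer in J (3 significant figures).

Q ≈ 8540 J

Isothermal ⇒ ΔU = 0, so Q = W = nRT ln(V₂/V₁).
Q = (1.91)(8.314)(572) ln(98.3/38.4) = 9083 × 0.94 = 8538 J.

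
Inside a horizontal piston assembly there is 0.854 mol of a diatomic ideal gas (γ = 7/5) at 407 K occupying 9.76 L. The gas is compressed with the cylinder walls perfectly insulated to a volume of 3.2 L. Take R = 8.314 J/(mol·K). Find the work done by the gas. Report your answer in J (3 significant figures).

W ≈ -4060 J

Adiabatic: TV^(γ−1) = const with γ = 7/5.
T₂ = T₁ (V₁/V₂)^(γ−1) = 407 × (9.76/3.2)^0.4 = 407 × 1.562 = 635.8 K.
W_by = nCᵥ(T₁ − T₂) = (0.854)(20.79)(407 − 635.8) = -4061 J.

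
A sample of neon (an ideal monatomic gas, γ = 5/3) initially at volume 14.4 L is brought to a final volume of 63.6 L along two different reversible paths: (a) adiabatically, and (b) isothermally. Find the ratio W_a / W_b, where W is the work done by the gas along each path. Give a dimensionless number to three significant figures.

W_a / W_b ≈ 0.635

Path (a) adiabatic: W = P₁V₁(1 − (V₁/V₂)^(γ−1))/(γ−1) → W_a/(P₁V₁) = 0.9428.
Path (b) isothermal: W = P₁V₁ ln(V₂/V₁) → W_b/(P₁V₁) = 1.485.
W_a / W_b = 0.9428 / 1.485 = 0.6347.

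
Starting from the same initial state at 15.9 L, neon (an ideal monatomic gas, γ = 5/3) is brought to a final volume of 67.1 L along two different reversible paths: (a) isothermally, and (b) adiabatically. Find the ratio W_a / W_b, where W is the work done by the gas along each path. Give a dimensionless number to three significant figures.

Path (a) isothermal: W = P₁V₁ ln(V₂/V₁) → W_a/(P₁V₁) = 1.44.
Path (b) adiabatic: W = P₁V₁(1 − (V₁/V₂)^(γ−1))/(γ−1) → W_b/(P₁V₁) = 0.9256.
W_a / W_b = 1.44 / 0.9256 = 1.556.

W_a / W_b ≈ 1.56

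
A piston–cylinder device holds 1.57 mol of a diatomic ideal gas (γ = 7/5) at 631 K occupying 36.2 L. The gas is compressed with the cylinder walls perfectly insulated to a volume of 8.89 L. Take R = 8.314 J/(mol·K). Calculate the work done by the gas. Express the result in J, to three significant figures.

W ≈ -15500 J

Adiabatic: TV^(γ−1) = const with γ = 7/5.
T₂ = T₁ (V₁/V₂)^(γ−1) = 631 × (36.2/8.89)^0.4 = 631 × 1.754 = 1107 K.
W_by = nCᵥ(T₁ − T₂) = (1.57)(20.79)(631 − 1107) = -15517 J.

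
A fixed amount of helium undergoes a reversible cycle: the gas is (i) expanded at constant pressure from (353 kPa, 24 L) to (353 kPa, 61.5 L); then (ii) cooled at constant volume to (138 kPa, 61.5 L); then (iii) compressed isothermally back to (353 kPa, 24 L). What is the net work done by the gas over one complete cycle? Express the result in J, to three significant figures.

Leg (i): W = PΔV = (353)(61.5 − 24) = 13238 J.
Leg (ii): W = 0.
Leg (iii): W = PᵢVᵢ ln(V_f/Vᵢ) = (8487) ln(24/61.5) = -7986 J.
W_net = 13238 − 7986 = 5251 J.

W_net ≈ 5250 J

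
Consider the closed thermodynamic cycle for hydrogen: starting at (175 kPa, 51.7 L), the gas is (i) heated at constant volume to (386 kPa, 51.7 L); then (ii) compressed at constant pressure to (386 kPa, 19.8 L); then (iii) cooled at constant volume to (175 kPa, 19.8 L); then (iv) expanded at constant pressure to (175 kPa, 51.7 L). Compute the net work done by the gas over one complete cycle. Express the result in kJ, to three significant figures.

Constant-volume legs do no work.
W(ii) = (386)(19.8 − 51.7) = -12313 J; W(iv) = (175)(51.7 − 19.8) = 5582 J.
W_net = -12313 + 5582 = -6731 J (the counter-clockwise enclosed area).

W_net ≈ -6.73 kJ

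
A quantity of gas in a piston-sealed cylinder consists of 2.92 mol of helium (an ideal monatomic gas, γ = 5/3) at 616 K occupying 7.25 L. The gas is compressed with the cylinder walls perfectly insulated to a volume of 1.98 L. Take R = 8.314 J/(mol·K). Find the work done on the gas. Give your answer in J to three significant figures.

Adiabatic: TV^(γ−1) = const with γ = 5/3.
T₂ = T₁ (V₁/V₂)^(γ−1) = 616 × (7.25/1.98)^0.667 = 616 × 2.376 = 1463 K.
W_by = nCᵥ(T₁ − T₂) = (2.92)(12.47)(616 − 1463) = -30858 J.
Work on gas = −W_by = 30858 J.

W ≈ 30900 J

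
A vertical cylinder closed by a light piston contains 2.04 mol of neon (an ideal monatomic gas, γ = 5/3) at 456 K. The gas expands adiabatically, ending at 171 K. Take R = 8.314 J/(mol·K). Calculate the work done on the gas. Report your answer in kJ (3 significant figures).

Adiabatic ⇒ Q = 0, so W_by = −ΔU = nCᵥ(T₁ − T₂).
Cᵥ = 3R/2 = 12.47 J/(mol·K).
W = (2.04)(12.47)(456 − 171) = 7251 J.
Work on gas = −W_by = -7251 J.

W ≈ -7.25 kJ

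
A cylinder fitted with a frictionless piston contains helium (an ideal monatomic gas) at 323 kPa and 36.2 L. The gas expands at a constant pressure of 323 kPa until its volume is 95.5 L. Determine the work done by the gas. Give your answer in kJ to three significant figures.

Isobaric: W = P ΔV.
W = (323 kPa)(95.5 − 36.2 L) = (323)(59.3) = 19154 J.

W ≈ 19.2 kJ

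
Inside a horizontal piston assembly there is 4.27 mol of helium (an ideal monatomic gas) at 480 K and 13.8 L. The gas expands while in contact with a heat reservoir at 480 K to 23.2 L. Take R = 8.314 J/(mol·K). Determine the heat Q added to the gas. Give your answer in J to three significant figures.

Isothermal ⇒ ΔU = 0, so Q = W = nRT ln(V₂/V₁).
Q = (4.27)(8.314)(480) ln(23.2/13.8) = 17040 × 0.5195 = 8852 J.

Q ≈ 8850 J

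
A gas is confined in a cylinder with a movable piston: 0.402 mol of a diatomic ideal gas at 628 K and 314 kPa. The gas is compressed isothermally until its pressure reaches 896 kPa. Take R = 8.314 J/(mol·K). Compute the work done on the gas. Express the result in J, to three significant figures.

W ≈ 2200 J

Isothermal process: W = nRT ln(V₂/V₁) = nRT ln(P₁/P₂).
W = (0.402)(8.314)(628) × ln(314/896)
  = 2099 × ln(0.3504) = 2099 × -1.049
W_by_gas = -2201 J; work on gas = −W_by = 2201 J.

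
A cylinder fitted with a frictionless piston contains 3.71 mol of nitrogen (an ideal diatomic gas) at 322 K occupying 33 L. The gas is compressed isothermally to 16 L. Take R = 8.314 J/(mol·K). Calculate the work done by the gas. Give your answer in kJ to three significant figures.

W ≈ -7.19 kJ

Isothermal: W = nRT ln(V₂/V₁).
W = (3.71)(8.314)(322) × ln(16/33)
  = 9932 × -0.7239
W_by_gas = -7190 J.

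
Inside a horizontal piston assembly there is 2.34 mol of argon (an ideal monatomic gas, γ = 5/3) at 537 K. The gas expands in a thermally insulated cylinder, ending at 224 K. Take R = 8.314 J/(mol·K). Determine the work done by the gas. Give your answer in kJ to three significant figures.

W ≈ 9.13 kJ

Adiabatic ⇒ Q = 0, so W_by = −ΔU = nCᵥ(T₁ − T₂).
Cᵥ = 3R/2 = 12.47 J/(mol·K).
W = (2.34)(12.47)(537 − 224) = 9134 J.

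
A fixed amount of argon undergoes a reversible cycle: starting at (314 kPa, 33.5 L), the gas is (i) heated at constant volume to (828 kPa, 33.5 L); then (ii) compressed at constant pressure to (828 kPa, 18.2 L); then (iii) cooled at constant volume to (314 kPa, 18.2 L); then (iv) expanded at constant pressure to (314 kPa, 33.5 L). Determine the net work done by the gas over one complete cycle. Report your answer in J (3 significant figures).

W_net ≈ -7860 J

Constant-volume legs do no work.
W(ii) = (828)(18.2 − 33.5) = -12668 J; W(iv) = (314)(33.5 − 18.2) = 4804 J.
W_net = -12668 + 4804 = -7864 J (the counter-clockwise enclosed area).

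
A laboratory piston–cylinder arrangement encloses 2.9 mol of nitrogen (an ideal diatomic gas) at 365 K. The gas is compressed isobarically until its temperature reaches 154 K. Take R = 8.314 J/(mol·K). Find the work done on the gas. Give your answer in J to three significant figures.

Isobaric: W = P ΔV = nR ΔT.
W = (2.9)(8.314)(154 − 365) = -5087 J.
Work on gas = −W_by = 5087 J.

W ≈ 5090 J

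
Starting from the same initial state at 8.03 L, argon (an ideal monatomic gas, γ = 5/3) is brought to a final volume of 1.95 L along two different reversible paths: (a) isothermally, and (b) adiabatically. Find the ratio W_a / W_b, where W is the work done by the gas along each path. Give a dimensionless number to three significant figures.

W_a / W_b ≈ 0.601

Path (a) isothermal: W = P₁V₁ ln(V₂/V₁) → W_a/(P₁V₁) = -1.415.
Path (b) adiabatic: W = P₁V₁(1 − (V₁/V₂)^(γ−1))/(γ−1) → W_b/(P₁V₁) = -2.354.
W_a / W_b = -1.415 / -2.354 = 0.6013.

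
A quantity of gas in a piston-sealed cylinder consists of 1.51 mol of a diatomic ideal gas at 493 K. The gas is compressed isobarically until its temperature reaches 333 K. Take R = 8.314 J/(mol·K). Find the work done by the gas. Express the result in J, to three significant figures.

W ≈ -2010 J

Isobaric: W = P ΔV = nR ΔT.
W = (1.51)(8.314)(333 − 493) = -2009 J.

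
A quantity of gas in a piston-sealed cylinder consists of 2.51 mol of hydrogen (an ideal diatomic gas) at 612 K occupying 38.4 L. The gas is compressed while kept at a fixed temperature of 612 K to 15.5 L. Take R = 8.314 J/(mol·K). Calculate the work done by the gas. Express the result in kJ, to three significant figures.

W ≈ -11.6 kJ

Isothermal: W = nRT ln(V₂/V₁).
W = (2.51)(8.314)(612) × ln(15.5/38.4)
  = 12771 × -0.9072
W_by_gas = -11586 J.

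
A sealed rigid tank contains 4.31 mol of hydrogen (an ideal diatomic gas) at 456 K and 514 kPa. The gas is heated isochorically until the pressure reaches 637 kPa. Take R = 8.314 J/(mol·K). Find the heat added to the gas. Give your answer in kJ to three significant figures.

Constant volume ⇒ W = 0, so Q = ΔU = nCᵥΔT with Cᵥ = 5R/2 = 20.79 J/(mol·K).
At constant V, T₂/T₁ = P₂/P₁ ⇒ ΔT = T₁(P₂/P₁ − 1) = 456·(637/514 − 1) = 109.1 K.
ΔU = (4.31)(20.79)(109.1) = 9775 J.

Q ≈ 9.78 kJ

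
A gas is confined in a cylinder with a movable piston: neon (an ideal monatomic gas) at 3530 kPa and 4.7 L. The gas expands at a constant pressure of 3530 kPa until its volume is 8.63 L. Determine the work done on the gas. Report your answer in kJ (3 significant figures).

Isobaric: W = P ΔV.
W = (3530 kPa)(8.63 − 4.7 L) = (3530)(3.93) = 13873 J.
Work on gas = −W_by = -13873 J.

W ≈ -13.9 kJ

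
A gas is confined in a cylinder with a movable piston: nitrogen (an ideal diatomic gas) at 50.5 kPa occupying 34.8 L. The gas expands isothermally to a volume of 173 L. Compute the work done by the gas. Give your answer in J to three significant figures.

Isothermal: W = nRT ln(V₂/V₁) = P₁V₁ ln(V₂/V₁).
P₁V₁ = (50.5 kPa)(34.8 L) = 1757 J.
W = 1757 × ln(173/34.8) = 1757 × 1.604
W_by_gas = 2818 J.

W ≈ 2820 J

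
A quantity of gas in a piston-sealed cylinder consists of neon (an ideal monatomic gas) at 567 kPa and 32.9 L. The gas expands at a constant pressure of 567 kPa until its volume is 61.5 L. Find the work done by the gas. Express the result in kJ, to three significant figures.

W ≈ 16.2 kJ

Isobaric: W = P ΔV.
W = (567 kPa)(61.5 − 32.9 L) = (567)(28.6) = 16216 J.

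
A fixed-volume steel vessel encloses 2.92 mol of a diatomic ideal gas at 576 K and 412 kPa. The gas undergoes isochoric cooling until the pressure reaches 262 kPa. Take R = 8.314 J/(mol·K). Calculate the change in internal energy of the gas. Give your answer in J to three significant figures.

ΔU ≈ -12700 J

Constant volume ⇒ W = 0, so Q = ΔU = nCᵥΔT with Cᵥ = 5R/2 = 20.79 J/(mol·K).
At constant V, T₂/T₁ = P₂/P₁ ⇒ ΔT = T₁(P₂/P₁ − 1) = 576·(262/412 − 1) = -209.7 K.
ΔU = (2.92)(20.79)(-209.7) = -12728 J.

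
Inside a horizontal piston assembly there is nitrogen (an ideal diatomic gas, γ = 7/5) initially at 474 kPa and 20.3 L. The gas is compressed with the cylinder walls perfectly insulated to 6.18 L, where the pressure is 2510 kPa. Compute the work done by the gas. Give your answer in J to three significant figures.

Adiabatic: W = (P₁V₁ − P₂V₂)/(γ − 1) with γ = 7/5.
P₁V₁ = 9622 J, P₂V₂ = 15512 J.
W = (9622 − 15512) / 0.4 = -14724 J.

W ≈ -14700 J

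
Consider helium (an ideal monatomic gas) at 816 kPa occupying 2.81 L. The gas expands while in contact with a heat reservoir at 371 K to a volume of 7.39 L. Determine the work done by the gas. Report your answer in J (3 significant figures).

Isothermal: W = nRT ln(V₂/V₁) = P₁V₁ ln(V₂/V₁).
P₁V₁ = (816 kPa)(2.81 L) = 2293 J.
W = 2293 × ln(7.39/2.81) = 2293 × 0.9669
W_by_gas = 2217 J.

W ≈ 2220 J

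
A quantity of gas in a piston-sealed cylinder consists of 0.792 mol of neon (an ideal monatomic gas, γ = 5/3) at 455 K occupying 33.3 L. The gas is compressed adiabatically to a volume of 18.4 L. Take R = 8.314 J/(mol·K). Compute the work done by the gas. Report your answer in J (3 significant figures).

W ≈ -2180 J

Adiabatic: TV^(γ−1) = const with γ = 5/3.
T₂ = T₁ (V₁/V₂)^(γ−1) = 455 × (33.3/18.4)^0.667 = 455 × 1.485 = 675.7 K.
W_by = nCᵥ(T₁ − T₂) = (0.792)(12.47)(455 − 675.7) = -2180 J.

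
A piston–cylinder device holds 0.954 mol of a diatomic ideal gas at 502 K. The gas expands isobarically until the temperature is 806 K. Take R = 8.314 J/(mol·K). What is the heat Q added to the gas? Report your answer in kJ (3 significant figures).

Q ≈ 8.44 kJ

Isobaric: W = nRΔT = (0.954)(8.314)(304) = 2411 J.
ΔU = nCᵥΔT with Cᵥ = 5R/2: ΔU = (0.954)(20.79)(304) = 6028 J.
Q = ΔU + W = 6028 + 2411 = 8439 J.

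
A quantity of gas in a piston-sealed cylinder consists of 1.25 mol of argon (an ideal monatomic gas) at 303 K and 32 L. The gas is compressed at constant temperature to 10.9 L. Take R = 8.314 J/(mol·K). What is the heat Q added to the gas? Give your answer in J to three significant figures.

Isothermal ⇒ ΔU = 0, so Q = W = nRT ln(V₂/V₁).
Q = (1.25)(8.314)(303) ln(10.9/32) = 3149 × -1.077 = -3391 J.

Q ≈ -3390 J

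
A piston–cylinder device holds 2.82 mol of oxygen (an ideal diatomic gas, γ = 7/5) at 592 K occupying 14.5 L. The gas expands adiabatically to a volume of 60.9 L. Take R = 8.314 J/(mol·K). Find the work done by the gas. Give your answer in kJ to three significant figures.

Adiabatic: TV^(γ−1) = const with γ = 7/5.
T₂ = T₁ (V₁/V₂)^(γ−1) = 592 × (14.5/60.9)^0.4 = 592 × 0.5632 = 333.4 K.
W_by = nCᵥ(T₁ − T₂) = (2.82)(20.79)(592 − 333.4) = 15155 J.

W ≈ 15.2 kJ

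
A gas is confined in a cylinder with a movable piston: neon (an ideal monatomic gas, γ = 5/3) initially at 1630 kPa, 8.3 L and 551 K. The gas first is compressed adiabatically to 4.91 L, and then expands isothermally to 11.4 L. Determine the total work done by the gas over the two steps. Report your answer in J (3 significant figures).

W_total ≈ 7670 J

Step 1 (adiabatic): W = (P₁V₁ − P₂V₂)/(γ−1) = (13529 − 19198)/0.667 = -8504 J.
After step 1: P = 3910 kPa, V = 4.91 L, T = 781.9 K.
Step 2 (isothermal): W = P₁V₁ ln(V₂/V₁) = (19198) ln(11.4/4.91) = 16172 J.
W_total = -8504 + 16172 = 7668 J.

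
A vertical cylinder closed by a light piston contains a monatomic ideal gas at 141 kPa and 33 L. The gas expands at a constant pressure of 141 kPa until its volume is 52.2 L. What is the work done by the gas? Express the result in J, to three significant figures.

Isobaric: W = P ΔV.
W = (141 kPa)(52.2 − 33 L) = (141)(19.2) = 2707 J.

W ≈ 2710 J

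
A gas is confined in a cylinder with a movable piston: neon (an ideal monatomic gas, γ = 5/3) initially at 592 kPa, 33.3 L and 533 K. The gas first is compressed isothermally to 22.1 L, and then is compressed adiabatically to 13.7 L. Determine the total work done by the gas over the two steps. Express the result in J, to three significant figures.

W_total ≈ -19200 J

Step 1 (isothermal): W = P₁V₁ ln(V₂/V₁) = (19714) ln(22.1/33.3) = -8082 J.
After step 1: P = 892 kPa, V = 22.1 L, T = 533 K.
Step 2 (adiabatic): W = (P₁V₁ − P₂V₂)/(γ−1) = (19714 − 27115)/0.667 = -11102 J.
W_total = -8082 − 11102 = -19185 J.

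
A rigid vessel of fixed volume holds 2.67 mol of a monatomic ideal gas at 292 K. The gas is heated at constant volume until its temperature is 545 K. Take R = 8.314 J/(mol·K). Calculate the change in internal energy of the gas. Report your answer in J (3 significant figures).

ΔU ≈ 8420 J

Constant volume ⇒ W = 0, so Q = ΔU = nCᵥΔT with Cᵥ = 3R/2 = 12.47 J/(mol·K).
ΔU = (2.67)(12.47)(545 − 292) = 8424 J.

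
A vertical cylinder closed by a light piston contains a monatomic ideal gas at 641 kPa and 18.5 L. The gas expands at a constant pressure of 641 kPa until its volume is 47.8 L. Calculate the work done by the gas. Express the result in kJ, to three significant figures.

Isobaric: W = P ΔV.
W = (641 kPa)(47.8 − 18.5 L) = (641)(29.3) = 18781 J.

W ≈ 18.8 kJ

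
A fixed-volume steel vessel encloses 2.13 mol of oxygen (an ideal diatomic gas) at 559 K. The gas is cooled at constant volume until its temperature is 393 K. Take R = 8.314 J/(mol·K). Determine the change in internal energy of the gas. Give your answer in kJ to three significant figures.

ΔU ≈ -7.35 kJ

Constant volume ⇒ W = 0, so Q = ΔU = nCᵥΔT with Cᵥ = 5R/2 = 20.79 J/(mol·K).
ΔU = (2.13)(20.79)(393 − 559) = -7349 J.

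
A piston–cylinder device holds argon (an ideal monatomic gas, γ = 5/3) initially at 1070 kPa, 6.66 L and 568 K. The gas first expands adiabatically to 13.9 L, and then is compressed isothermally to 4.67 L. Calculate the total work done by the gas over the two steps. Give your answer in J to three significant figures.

Step 1 (adiabatic): W = (P₁V₁ − P₂V₂)/(γ−1) = (7126 − 4363)/0.667 = 4144 J.
After step 1: P = 313.9 kPa, V = 13.9 L, T = 347.8 K.
Step 2 (isothermal): W = P₁V₁ ln(V₂/V₁) = (4363) ln(4.67/13.9) = -4759 J.
W_total = 4144 − 4759 = -615.2 J.

W_total ≈ -615 J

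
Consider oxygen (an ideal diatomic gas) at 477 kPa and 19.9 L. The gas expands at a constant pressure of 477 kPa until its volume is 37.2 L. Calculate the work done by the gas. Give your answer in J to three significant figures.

W ≈ 8250 J

Isobaric: W = P ΔV.
W = (477 kPa)(37.2 − 19.9 L) = (477)(17.3) = 8252 J.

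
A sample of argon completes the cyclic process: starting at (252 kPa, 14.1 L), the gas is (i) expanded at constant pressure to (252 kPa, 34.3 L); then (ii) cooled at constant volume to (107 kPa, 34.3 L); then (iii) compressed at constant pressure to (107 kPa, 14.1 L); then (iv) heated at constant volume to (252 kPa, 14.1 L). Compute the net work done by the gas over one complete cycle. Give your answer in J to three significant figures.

W_net ≈ 2930 J

Constant-volume legs do no work.
W(i) = (252)(34.3 − 14.1) = 5090 J; W(iii) = (107)(14.1 − 34.3) = -2161 J.
W_net = 5090 − 2161 = 2929 J (the clockwise enclosed area).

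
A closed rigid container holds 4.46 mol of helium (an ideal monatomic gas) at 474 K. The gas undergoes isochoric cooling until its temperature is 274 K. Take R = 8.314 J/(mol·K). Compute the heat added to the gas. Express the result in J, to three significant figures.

Constant volume ⇒ W = 0, so Q = ΔU = nCᵥΔT with Cᵥ = 3R/2 = 12.47 J/(mol·K).
ΔU = (4.46)(12.47)(274 − 474) = -11124 J.

Q ≈ -11100 J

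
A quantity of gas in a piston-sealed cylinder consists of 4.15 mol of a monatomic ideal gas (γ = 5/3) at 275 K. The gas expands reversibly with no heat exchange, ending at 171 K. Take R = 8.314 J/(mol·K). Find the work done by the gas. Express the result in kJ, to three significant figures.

W ≈ 5.38 kJ

Adiabatic ⇒ Q = 0, so W_by = −ΔU = nCᵥ(T₁ − T₂).
Cᵥ = 3R/2 = 12.47 J/(mol·K).
W = (4.15)(12.47)(275 − 171) = 5382 J.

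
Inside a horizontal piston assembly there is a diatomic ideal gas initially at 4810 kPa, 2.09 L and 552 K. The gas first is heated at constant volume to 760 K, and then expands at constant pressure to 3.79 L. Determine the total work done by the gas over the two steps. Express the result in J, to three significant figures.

Step 1 (isochoric): W = 0 (constant volume).
After step 1: P = 6622 kPa (V unchanged).
Step 2 (isobaric): W = PΔV = (6622 kPa)(3.79 − 2.09 L) = 11258 J.
W_total = 0 + 11258 = 11258 J.

W_total ≈ 11300 J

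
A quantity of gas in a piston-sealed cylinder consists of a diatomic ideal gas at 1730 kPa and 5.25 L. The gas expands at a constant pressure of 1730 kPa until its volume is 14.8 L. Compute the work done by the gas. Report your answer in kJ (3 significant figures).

Isobaric: W = P ΔV.
W = (1730 kPa)(14.8 − 5.25 L) = (1730)(9.55) = 16522 J.

W ≈ 16.5 kJ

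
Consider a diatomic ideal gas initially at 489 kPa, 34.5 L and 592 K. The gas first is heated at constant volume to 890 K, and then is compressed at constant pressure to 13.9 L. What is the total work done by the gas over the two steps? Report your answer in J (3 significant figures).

W_total ≈ -15100 J

Step 1 (isochoric): W = 0 (constant volume).
After step 1: P = 735.2 kPa (V unchanged).
Step 2 (isobaric): W = PΔV = (735.2 kPa)(13.9 − 34.5 L) = -15144 J.
W_total = 0 − 15144 = -15144 J.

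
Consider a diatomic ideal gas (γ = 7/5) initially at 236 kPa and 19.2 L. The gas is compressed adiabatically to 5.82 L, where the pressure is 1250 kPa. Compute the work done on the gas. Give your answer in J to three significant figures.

W ≈ 6860 J

Adiabatic: W = (P₁V₁ − P₂V₂)/(γ − 1) with γ = 7/5.
P₁V₁ = 4531 J, P₂V₂ = 7275 J.
W = (4531 − 7275) / 0.4 = -6860 J.
Work on gas = −W_by = 6860 J.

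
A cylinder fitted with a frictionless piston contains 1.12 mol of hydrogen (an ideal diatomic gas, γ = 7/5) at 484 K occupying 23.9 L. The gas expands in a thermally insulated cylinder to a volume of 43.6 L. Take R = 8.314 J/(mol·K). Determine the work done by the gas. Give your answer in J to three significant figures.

W ≈ 2410 J

Adiabatic: TV^(γ−1) = const with γ = 7/5.
T₂ = T₁ (V₁/V₂)^(γ−1) = 484 × (23.9/43.6)^0.4 = 484 × 0.7863 = 380.5 K.
W_by = nCᵥ(T₁ − T₂) = (1.12)(20.79)(484 − 380.5) = 2408 J.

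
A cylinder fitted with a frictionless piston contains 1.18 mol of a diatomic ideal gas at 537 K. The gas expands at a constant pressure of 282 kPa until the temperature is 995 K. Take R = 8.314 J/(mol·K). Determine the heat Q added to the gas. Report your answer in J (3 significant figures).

Isobaric: W = nRΔT = (1.18)(8.314)(458) = 4493 J.
ΔU = nCᵥΔT with Cᵥ = 5R/2: ΔU = (1.18)(20.79)(458) = 11233 J.
Q = ΔU + W = 11233 + 4493 = 15726 J.

Q ≈ 15700 J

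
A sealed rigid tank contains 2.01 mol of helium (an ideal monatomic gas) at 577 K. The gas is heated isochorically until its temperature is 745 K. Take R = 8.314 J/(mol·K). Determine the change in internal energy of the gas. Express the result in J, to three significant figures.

Constant volume ⇒ W = 0, so Q = ΔU = nCᵥΔT with Cᵥ = 3R/2 = 12.47 J/(mol·K).
ΔU = (2.01)(12.47)(745 − 577) = 4211 J.

ΔU ≈ 4210 J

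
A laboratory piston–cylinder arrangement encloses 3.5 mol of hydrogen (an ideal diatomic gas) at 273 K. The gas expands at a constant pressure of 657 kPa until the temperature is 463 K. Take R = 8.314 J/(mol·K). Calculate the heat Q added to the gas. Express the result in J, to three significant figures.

Q ≈ 19400 J

Isobaric: W = nRΔT = (3.5)(8.314)(190) = 5529 J.
ΔU = nCᵥΔT with Cᵥ = 5R/2: ΔU = (3.5)(20.79)(190) = 13822 J.
Q = ΔU + W = 13822 + 5529 = 19351 J.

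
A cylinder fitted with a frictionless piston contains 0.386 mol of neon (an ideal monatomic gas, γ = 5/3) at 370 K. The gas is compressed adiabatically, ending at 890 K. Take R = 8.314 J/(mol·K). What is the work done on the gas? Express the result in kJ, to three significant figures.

Adiabatic ⇒ Q = 0, so W_by = −ΔU = nCᵥ(T₁ − T₂).
Cᵥ = 3R/2 = 12.47 J/(mol·K).
W = (0.386)(12.47)(370 − 890) = -2503 J.
Work on gas = −W_by = 2503 J.

W ≈ 2.50 kJ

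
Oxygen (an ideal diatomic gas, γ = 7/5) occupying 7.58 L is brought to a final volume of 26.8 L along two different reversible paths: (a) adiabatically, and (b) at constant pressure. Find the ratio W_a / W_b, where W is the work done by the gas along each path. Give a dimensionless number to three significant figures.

W_a / W_b ≈ 0.391

Path (a) adiabatic: W = P₁V₁(1 − (V₁/V₂)^(γ−1))/(γ−1) → W_a/(P₁V₁) = 0.9915.
Path (b) isobaric: W = P₁(V₂ − V₁) → W_b/(P₁V₁) = 2.536.
W_a / W_b = 0.9915 / 2.536 = 0.391.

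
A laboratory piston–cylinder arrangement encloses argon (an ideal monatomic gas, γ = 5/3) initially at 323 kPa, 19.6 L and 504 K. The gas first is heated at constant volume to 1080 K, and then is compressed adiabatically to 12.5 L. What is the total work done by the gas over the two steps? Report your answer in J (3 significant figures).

Step 1 (isochoric): W = 0 (constant volume).
After step 1: P = 692.1 kPa (V unchanged).
Step 2 (adiabatic): W = (P₁V₁ − P₂V₂)/(γ−1) = (13566 − 18310)/0.667 = -7116 J.
W_total = 0 − 7116 = -7116 J.

W_total ≈ -7120 J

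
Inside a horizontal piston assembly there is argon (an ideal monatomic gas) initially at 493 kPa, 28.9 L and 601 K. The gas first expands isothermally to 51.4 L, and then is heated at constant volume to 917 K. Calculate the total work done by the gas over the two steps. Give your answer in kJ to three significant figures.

W_total ≈ 8.20 kJ

Step 1 (isothermal): W = P₁V₁ ln(V₂/V₁) = (14248) ln(51.4/28.9) = 8204 J.
Step 2 (isochoric): W = 0 (constant volume).
W_total = 8204 + 0 = 8204 J.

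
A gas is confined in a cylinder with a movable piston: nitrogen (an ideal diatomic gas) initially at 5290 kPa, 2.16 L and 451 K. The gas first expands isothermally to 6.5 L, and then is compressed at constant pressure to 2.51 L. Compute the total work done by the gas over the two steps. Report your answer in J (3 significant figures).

Step 1 (isothermal): W = P₁V₁ ln(V₂/V₁) = (11426) ln(6.5/2.16) = 12588 J.
After step 1: P = 1758 kPa, V = 6.5 L, T = 451 K.
Step 2 (isobaric): W = PΔV = (1758 kPa)(2.51 − 6.5 L) = -7014 J.
W_total = 12588 − 7014 = 5574 J.

W_total ≈ 5570 J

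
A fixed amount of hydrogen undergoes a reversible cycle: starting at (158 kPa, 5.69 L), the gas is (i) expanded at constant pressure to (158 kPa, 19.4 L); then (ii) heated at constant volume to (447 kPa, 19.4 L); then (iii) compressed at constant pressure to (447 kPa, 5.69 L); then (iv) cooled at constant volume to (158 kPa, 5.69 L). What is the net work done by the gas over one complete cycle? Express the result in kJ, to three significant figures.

W_net ≈ -3.96 kJ

Constant-volume legs do no work.
W(i) = (158)(19.4 − 5.69) = 2166 J; W(iii) = (447)(5.69 − 19.4) = -6128 J.
W_net = 2166 − 6128 = -3962 J (the counter-clockwise enclosed area).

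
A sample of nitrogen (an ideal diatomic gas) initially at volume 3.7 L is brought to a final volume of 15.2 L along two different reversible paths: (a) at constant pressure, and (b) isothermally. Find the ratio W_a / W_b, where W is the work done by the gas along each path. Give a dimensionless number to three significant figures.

W_a / W_b ≈ 2.20

Path (a) isobaric: W = P₁(V₂ − V₁) → W_a/(P₁V₁) = 3.108.
Path (b) isothermal: W = P₁V₁ ln(V₂/V₁) → W_b/(P₁V₁) = 1.413.
W_a / W_b = 3.108 / 1.413 = 2.2.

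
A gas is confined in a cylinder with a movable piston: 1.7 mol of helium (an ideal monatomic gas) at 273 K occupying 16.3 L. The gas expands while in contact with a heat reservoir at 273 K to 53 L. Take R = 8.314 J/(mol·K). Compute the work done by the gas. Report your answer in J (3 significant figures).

W ≈ 4550 J

Isothermal: W = nRT ln(V₂/V₁).
W = (1.7)(8.314)(273) × ln(53/16.3)
  = 3859 × 1.179
W_by_gas = 4550 J.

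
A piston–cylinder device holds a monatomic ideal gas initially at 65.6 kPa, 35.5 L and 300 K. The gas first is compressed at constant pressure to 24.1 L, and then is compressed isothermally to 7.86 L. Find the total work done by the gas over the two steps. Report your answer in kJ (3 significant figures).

W_total ≈ -2.52 kJ

Step 1 (isobaric): W = PΔV = (65.6 kPa)(24.1 − 35.5 L) = -747.8 J.
After step 1: P = 65.6 kPa, V = 24.1 L, T = 203.7 K.
Step 2 (isothermal): W = P₁V₁ ln(V₂/V₁) = (1581) ln(7.86/24.1) = -1771 J.
W_total = -747.8 − 1771 = -2519 J.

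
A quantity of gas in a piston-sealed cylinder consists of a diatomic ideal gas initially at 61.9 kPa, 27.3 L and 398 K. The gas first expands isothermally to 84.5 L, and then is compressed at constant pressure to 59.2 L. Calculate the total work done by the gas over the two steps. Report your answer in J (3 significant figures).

Step 1 (isothermal): W = P₁V₁ ln(V₂/V₁) = (1690) ln(84.5/27.3) = 1909 J.
After step 1: P = 20 kPa, V = 84.5 L, T = 398 K.
Step 2 (isobaric): W = PΔV = (20 kPa)(59.2 − 84.5 L) = -506 J.
W_total = 1909 − 506 = 1403 J.

W_total ≈ 1400 J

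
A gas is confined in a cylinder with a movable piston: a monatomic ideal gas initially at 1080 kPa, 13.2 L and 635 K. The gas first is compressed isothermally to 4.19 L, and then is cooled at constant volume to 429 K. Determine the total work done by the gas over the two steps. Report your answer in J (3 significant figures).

W_total ≈ -16400 J

Step 1 (isothermal): W = P₁V₁ ln(V₂/V₁) = (14256) ln(4.19/13.2) = -16359 J.
Step 2 (isochoric): W = 0 (constant volume).
W_total = -16359 + 0 = -16359 J.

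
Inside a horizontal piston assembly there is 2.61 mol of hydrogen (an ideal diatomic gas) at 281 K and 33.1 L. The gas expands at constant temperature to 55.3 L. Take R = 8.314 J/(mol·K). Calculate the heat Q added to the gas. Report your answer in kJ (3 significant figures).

Q ≈ 3.13 kJ

Isothermal ⇒ ΔU = 0, so Q = W = nRT ln(V₂/V₁).
Q = (2.61)(8.314)(281) ln(55.3/33.1) = 6098 × 0.5132 = 3130 J.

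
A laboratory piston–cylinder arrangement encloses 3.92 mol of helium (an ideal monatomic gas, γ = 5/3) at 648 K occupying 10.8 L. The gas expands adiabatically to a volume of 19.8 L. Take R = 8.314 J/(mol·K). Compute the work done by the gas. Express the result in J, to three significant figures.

W ≈ 10500 J

Adiabatic: TV^(γ−1) = const with γ = 5/3.
T₂ = T₁ (V₁/V₂)^(γ−1) = 648 × (10.8/19.8)^0.667 = 648 × 0.6676 = 432.6 K.
W_by = nCᵥ(T₁ − T₂) = (3.92)(12.47)(648 − 432.6) = 10530 J.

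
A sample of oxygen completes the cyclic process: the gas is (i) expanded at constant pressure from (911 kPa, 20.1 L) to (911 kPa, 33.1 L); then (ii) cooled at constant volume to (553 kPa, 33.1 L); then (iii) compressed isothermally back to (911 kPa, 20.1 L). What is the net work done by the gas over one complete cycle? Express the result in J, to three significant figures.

Leg (i): W = PΔV = (911)(33.1 − 20.1) = 11843 J.
Leg (ii): W = 0.
Leg (iii): W = PᵢVᵢ ln(V_f/Vᵢ) = (18304) ln(20.1/33.1) = -9130 J.
W_net = 11843 − 9130 = 2713 J.

W_net ≈ 2710 J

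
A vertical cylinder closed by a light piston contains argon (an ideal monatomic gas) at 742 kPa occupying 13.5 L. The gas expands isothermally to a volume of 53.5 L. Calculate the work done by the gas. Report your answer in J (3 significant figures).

W ≈ 13800 J

Isothermal: W = nRT ln(V₂/V₁) = P₁V₁ ln(V₂/V₁).
P₁V₁ = (742 kPa)(13.5 L) = 10017 J.
W = 10017 × ln(53.5/13.5) = 10017 × 1.377
W_by_gas = 13793 J.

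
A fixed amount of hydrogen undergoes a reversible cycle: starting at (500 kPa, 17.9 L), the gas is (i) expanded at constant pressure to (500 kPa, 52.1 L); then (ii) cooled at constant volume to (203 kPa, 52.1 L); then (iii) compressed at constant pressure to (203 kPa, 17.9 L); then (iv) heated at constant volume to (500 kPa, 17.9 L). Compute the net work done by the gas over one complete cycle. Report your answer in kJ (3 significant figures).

Constant-volume legs do no work.
W(i) = (500)(52.1 − 17.9) = 17100 J; W(iii) = (203)(17.9 − 52.1) = -6943 J.
W_net = 17100 − 6943 = 10157 J (the clockwise enclosed area).

W_net ≈ 10.2 kJ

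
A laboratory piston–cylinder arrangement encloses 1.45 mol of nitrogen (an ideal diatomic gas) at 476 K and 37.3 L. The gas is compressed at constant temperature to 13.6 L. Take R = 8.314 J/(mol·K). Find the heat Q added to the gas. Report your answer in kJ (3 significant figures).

Q ≈ -5.79 kJ

Isothermal ⇒ ΔU = 0, so Q = W = nRT ln(V₂/V₁).
Q = (1.45)(8.314)(476) ln(13.6/37.3) = 5738 × -1.009 = -5790 J.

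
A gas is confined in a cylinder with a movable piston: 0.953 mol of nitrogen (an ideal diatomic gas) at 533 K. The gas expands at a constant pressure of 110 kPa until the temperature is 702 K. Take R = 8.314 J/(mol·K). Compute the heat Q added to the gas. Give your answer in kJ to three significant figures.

Isobaric: W = nRΔT = (0.953)(8.314)(169) = 1339 J.
ΔU = nCᵥΔT with Cᵥ = 5R/2: ΔU = (0.953)(20.79)(169) = 3348 J.
Q = ΔU + W = 3348 + 1339 = 4687 J.

Q ≈ 4.69 kJ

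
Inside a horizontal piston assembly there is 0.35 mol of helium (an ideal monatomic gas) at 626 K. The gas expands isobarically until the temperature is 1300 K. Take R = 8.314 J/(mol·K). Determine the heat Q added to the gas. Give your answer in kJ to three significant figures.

Isobaric: W = nRΔT = (0.35)(8.314)(674) = 1961 J.
ΔU = nCᵥΔT with Cᵥ = 3R/2: ΔU = (0.35)(12.47)(674) = 2942 J.
Q = ΔU + W = 2942 + 1961 = 4903 J.

Q ≈ 4.90 kJ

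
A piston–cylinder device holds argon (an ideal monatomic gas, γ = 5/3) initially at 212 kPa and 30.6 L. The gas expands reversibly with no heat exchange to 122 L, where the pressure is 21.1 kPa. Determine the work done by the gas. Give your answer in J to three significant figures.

Adiabatic: W = (P₁V₁ − P₂V₂)/(γ − 1) with γ = 5/3.
P₁V₁ = 6487 J, P₂V₂ = 2574 J.
W = (6487 − 2574) / 0.6667 = 5870 J.

W ≈ 5870 J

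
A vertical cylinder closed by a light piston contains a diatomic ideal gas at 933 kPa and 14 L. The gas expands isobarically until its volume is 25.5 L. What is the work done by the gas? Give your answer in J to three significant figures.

Isobaric: W = P ΔV.
W = (933 kPa)(25.5 − 14 L) = (933)(11.5) = 10730 J.

W ≈ 10700 J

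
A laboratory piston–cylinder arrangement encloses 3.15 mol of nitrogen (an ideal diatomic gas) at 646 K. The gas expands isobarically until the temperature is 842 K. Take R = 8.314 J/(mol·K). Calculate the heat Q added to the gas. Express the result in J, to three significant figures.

Q ≈ 18000 J

Isobaric: W = nRΔT = (3.15)(8.314)(196) = 5133 J.
ΔU = nCᵥΔT with Cᵥ = 5R/2: ΔU = (3.15)(20.79)(196) = 12833 J.
Q = ΔU + W = 12833 + 5133 = 17966 J.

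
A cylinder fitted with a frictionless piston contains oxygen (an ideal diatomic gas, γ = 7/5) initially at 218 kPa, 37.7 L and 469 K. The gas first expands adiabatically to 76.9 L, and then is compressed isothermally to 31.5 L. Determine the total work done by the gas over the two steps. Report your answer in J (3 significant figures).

Step 1 (adiabatic): W = (P₁V₁ − P₂V₂)/(γ−1) = (8219 − 6180)/0.4 = 5097 J.
After step 1: P = 80.36 kPa, V = 76.9 L, T = 352.6 K.
Step 2 (isothermal): W = P₁V₁ ln(V₂/V₁) = (6180) ln(31.5/76.9) = -5515 J.
W_total = 5097 − 5515 = -418.1 J.

W_total ≈ -418 J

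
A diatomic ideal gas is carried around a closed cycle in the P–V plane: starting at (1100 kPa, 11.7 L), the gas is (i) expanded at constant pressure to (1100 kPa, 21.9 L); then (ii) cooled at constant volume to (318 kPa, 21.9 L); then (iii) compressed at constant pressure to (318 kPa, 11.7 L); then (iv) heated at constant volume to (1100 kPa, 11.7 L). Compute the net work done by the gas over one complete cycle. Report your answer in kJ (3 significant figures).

W_net ≈ 7.98 kJ

Constant-volume legs do no work.
W(i) = (1100)(21.9 − 11.7) = 11220 J; W(iii) = (318)(11.7 − 21.9) = -3244 J.
W_net = 11220 − 3244 = 7976 J (the clockwise enclosed area).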